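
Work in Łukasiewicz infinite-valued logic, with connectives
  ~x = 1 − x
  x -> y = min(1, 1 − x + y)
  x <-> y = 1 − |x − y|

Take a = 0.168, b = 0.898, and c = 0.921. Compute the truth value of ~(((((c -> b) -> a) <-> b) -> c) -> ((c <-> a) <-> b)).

c -> b = min(1, 1 − 0.921 + 0.898) = min(1, 0.977) = 0.977
(c -> b) -> a = min(1, 1 − 0.977 + 0.168) = min(1, 0.191) = 0.191
((c -> b) -> a) <-> b = 1 − |0.191 − 0.898| = 1 − 0.707 = 0.293
(((c -> b) -> a) <-> b) -> c = min(1, 1 − 0.293 + 0.921) = min(1, 1.628) = 1.000
c <-> a = 1 − |0.921 − 0.168| = 1 − 0.753 = 0.247
(c <-> a) <-> b = 1 − |0.247 − 0.898| = 1 − 0.651 = 0.349
((((c -> b) -> a) <-> b) -> c) -> ((c <-> a) <-> b) = min(1, 1 − 1.000 + 0.349) = min(1, 0.349) = 0.349
~(((((c -> b) -> a) <-> b) -> c) -> ((c <-> a) <-> b)) = 1 − 0.349 = 0.651

0.651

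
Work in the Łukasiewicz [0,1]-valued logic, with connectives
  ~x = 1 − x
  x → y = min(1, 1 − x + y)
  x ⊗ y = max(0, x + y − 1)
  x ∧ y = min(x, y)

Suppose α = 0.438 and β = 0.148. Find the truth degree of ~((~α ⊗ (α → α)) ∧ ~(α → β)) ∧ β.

~α = 1 − 0.438 = 0.562
α → α = min(1, 1 − 0.438 + 0.438) = min(1, 1.000) = 1.000
~α ⊗ (α → α) = max(0, 0.562 + 1.000 − 1) = max(0, 0.562) = 0.562
α → β = min(1, 1 − 0.438 + 0.148) = min(1, 0.710) = 0.710
~(α → β) = 1 − 0.710 = 0.290
(~α ⊗ (α → α)) ∧ ~(α → β) = min(0.562, 0.290) = 0.290
~((~α ⊗ (α → α)) ∧ ~(α → β)) = 1 − 0.290 = 0.710
~((~α ⊗ (α → α)) ∧ ~(α → β)) ∧ β = min(0.710, 0.148) = 0.148

0.148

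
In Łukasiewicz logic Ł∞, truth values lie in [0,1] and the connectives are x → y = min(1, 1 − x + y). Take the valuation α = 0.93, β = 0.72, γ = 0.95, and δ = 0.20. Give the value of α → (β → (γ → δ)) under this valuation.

γ → δ = min(1, 1 − 0.95 + 0.20) = min(1, 0.25) = 0.25
β → (γ → δ) = min(1, 1 − 0.72 + 0.25) = min(1, 0.53) = 0.53
α → (β → (γ → δ)) = min(1, 1 − 0.93 + 0.53) = min(1, 0.60) = 0.60

0.60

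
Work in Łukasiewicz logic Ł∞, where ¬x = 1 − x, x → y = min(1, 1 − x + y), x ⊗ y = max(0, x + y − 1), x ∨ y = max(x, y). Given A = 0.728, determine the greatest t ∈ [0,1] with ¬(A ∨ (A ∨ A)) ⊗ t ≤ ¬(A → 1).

A ∨ A = max(0.728, 0.728) = 0.728
A ∨ (A ∨ A) = max(0.728, 0.728) = 0.728
¬(A ∨ (A ∨ A)) = 1 − 0.728 = 0.272
So the left factor is ¬(A ∨ (A ∨ A)) = 0.272.
A → 1 = min(1, 1 − 0.728 + 1.000) = min(1, 1.272) = 1.000
¬(A → 1) = 1 − 1.000 = 0.000
So the right-hand bound is ¬(A → 1) = 0.000.
The residuum of the Łukasiewicz t-norm gives the supremum: min(1, 1 − 0.272 + 0.000).
1 − 0.272 + 0.000 = 0.728, so t = min(1, 0.728) = 0.728.
Check: 0.272 ⊗ 0.728 = max(0, 0.000) = 0.000 ≤ 0.000.

0.728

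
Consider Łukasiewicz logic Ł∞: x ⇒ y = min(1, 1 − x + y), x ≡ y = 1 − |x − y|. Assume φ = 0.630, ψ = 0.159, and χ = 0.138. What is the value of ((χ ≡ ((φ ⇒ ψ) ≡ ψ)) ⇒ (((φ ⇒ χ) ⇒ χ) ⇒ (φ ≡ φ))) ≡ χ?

φ ⇒ ψ = min(1, 1 − 0.630 + 0.159) = min(1, 0.529) = 0.529
(φ ⇒ ψ) ≡ ψ = 1 − |0.529 − 0.159| = 1 − 0.370 = 0.630
χ ≡ ((φ ⇒ ψ) ≡ ψ) = 1 − |0.138 − 0.630| = 1 − 0.492 = 0.508
φ ⇒ χ = min(1, 1 − 0.630 + 0.138) = min(1, 0.508) = 0.508
(φ ⇒ χ) ⇒ χ = min(1, 1 − 0.508 + 0.138) = min(1, 0.630) = 0.630
φ ≡ φ = 1 − |0.630 − 0.630| = 1 − 0.000 = 1.000
((φ ⇒ χ) ⇒ χ) ⇒ (φ ≡ φ) = min(1, 1 − 0.630 + 1.000) = min(1, 1.370) = 1.000
(χ ≡ ((φ ⇒ ψ) ≡ ψ)) ⇒ (((φ ⇒ χ) ⇒ χ) ⇒ (φ ≡ φ)) = min(1, 1 − 0.508 + 1.000) = min(1, 1.492) = 1.000
((χ ≡ ((φ ⇒ ψ) ≡ ψ)) ⇒ (((φ ⇒ χ) ⇒ χ) ⇒ (φ ≡ φ))) ≡ χ = 1 − |1.000 − 0.138| = 1 − 0.862 = 0.138

0.138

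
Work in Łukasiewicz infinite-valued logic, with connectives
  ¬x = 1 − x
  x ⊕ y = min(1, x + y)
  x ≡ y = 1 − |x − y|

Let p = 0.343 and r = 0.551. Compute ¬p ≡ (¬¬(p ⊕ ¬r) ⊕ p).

0.657

¬p = 1 − 0.343 = 0.657
¬r = 1 − 0.551 = 0.449
p ⊕ ¬r = min(1, 0.343 + 0.449) = min(1, 0.792) = 0.792
¬(p ⊕ ¬r) = 1 − 0.792 = 0.208
¬¬(p ⊕ ¬r) = 1 − 0.208 = 0.792
¬¬(p ⊕ ¬r) ⊕ p = min(1, 0.792 + 0.343) = min(1, 1.135) = 1.000
¬p ≡ (¬¬(p ⊕ ¬r) ⊕ p) = 1 − |0.657 − 1.000| = 1 − 0.343 = 0.657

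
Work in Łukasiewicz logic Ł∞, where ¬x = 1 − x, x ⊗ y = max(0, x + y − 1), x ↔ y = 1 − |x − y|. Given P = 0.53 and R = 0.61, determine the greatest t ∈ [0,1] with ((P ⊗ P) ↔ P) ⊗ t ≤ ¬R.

P ⊗ P = max(0, 0.53 + 0.53 − 1) = max(0, 0.06) = 0.06
(P ⊗ P) ↔ P = 1 − |0.06 − 0.53| = 1 − 0.47 = 0.53
So the left factor is (P ⊗ P) ↔ P = 0.53.
¬R = 1 − 0.61 = 0.39
So the right-hand bound is ¬R = 0.39.
The residuum of the Łukasiewicz t-norm gives the supremum: min(1, 1 − 0.53 + 0.39).
1 − 0.53 + 0.39 = 0.86, so t = min(1, 0.86) = 0.86.
Check: 0.53 ⊗ 0.86 = max(0, 0.39) = 0.39 ≤ 0.39.

0.86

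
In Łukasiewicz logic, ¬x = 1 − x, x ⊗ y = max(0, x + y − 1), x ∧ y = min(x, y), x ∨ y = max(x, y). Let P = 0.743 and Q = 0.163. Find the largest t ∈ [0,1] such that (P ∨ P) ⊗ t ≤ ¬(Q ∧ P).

1.000

P ∨ P = max(0.743, 0.743) = 0.743
So the left factor is P ∨ P = 0.743.
Q ∧ P = min(0.163, 0.743) = 0.163
¬(Q ∧ P) = 1 − 0.163 = 0.837
So the right-hand bound is ¬(Q ∧ P) = 0.837.
The residuum of the Łukasiewicz t-norm gives the supremum: min(1, 1 − 0.743 + 0.837).
1 − 0.743 + 0.837 = 1.094, so t = min(1, 1.094) = 1.000.
Check: 0.743 ⊗ 1.000 = max(0, 0.743) = 0.743 ≤ 0.837.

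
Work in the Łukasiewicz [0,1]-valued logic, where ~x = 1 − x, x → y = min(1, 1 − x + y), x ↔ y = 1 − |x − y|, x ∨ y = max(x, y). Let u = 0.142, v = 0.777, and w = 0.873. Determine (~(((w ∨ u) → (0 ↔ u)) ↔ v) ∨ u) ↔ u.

0.934

w ∨ u = max(0.873, 0.142) = 0.873
0 ↔ u = 1 − |0.000 − 0.142| = 1 − 0.142 = 0.858
(w ∨ u) → (0 ↔ u) = min(1, 1 − 0.873 + 0.858) = min(1, 0.985) = 0.985
((w ∨ u) → (0 ↔ u)) ↔ v = 1 − |0.985 − 0.777| = 1 − 0.208 = 0.792
~(((w ∨ u) → (0 ↔ u)) ↔ v) = 1 − 0.792 = 0.208
~(((w ∨ u) → (0 ↔ u)) ↔ v) ∨ u = max(0.208, 0.142) = 0.208
(~(((w ∨ u) → (0 ↔ u)) ↔ v) ∨ u) ↔ u = 1 − |0.208 − 0.142| = 1 − 0.066 = 0.934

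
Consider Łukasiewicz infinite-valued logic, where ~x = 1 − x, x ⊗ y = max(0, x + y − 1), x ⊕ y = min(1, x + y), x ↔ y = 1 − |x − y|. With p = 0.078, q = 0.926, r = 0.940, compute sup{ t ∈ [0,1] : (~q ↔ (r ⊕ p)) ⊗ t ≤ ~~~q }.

1.000

~q = 1 − 0.926 = 0.074
r ⊕ p = min(1, 0.940 + 0.078) = min(1, 1.018) = 1.000
~q ↔ (r ⊕ p) = 1 − |0.074 − 1.000| = 1 − 0.926 = 0.074
So the left factor is ~q ↔ (r ⊕ p) = 0.074.
~~q = 1 − 0.074 = 0.926
~~~q = 1 − 0.926 = 0.074
So the right-hand bound is ~~~q = 0.074.
The residuum of the Łukasiewicz t-norm gives the supremum: min(1, 1 − 0.074 + 0.074).
1 − 0.074 + 0.074 = 1.000, so t = min(1, 1.000) = 1.000.
Check: 0.074 ⊗ 1.000 = max(0, 0.074) = 0.074 ≤ 0.074.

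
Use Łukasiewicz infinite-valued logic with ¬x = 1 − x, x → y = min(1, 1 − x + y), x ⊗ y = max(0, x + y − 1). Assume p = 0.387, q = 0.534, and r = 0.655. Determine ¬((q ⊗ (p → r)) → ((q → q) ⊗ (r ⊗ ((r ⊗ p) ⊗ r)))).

p → r = min(1, 1 − 0.387 + 0.655) = min(1, 1.268) = 1.000
q ⊗ (p → r) = max(0, 0.534 + 1.000 − 1) = max(0, 0.534) = 0.534
q → q = min(1, 1 − 0.534 + 0.534) = min(1, 1.000) = 1.000
r ⊗ p = max(0, 0.655 + 0.387 − 1) = max(0, 0.042) = 0.042
(r ⊗ p) ⊗ r = max(0, 0.042 + 0.655 − 1) = max(0, -0.303) = 0.000
r ⊗ ((r ⊗ p) ⊗ r) = max(0, 0.655 + 0.000 − 1) = max(0, -0.345) = 0.000
(q → q) ⊗ (r ⊗ ((r ⊗ p) ⊗ r)) = max(0, 1.000 + 0.000 − 1) = max(0, 0.000) = 0.000
(q ⊗ (p → r)) → ((q → q) ⊗ (r ⊗ ((r ⊗ p) ⊗ r))) = min(1, 1 − 0.534 + 0.000) = min(1, 0.466) = 0.466
¬((q ⊗ (p → r)) → ((q → q) ⊗ (r ⊗ ((r ⊗ p) ⊗ r)))) = 1 − 0.466 = 0.534

0.534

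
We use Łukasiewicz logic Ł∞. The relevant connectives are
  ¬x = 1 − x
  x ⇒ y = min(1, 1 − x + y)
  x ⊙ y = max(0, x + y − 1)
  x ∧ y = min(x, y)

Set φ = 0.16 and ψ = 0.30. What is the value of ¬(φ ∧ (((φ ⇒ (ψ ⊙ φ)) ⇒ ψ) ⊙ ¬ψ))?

ψ ⊙ φ = max(0, 0.30 + 0.16 − 1) = max(0, -0.54) = 0.00
φ ⇒ (ψ ⊙ φ) = min(1, 1 − 0.16 + 0.00) = min(1, 0.84) = 0.84
(φ ⇒ (ψ ⊙ φ)) ⇒ ψ = min(1, 1 − 0.84 + 0.30) = min(1, 0.46) = 0.46
¬ψ = 1 − 0.30 = 0.70
((φ ⇒ (ψ ⊙ φ)) ⇒ ψ) ⊙ ¬ψ = max(0, 0.46 + 0.70 − 1) = max(0, 0.16) = 0.16
φ ∧ (((φ ⇒ (ψ ⊙ φ)) ⇒ ψ) ⊙ ¬ψ) = min(0.16, 0.16) = 0.16
¬(φ ∧ (((φ ⇒ (ψ ⊙ φ)) ⇒ ψ) ⊙ ¬ψ)) = 1 − 0.16 = 0.84

0.84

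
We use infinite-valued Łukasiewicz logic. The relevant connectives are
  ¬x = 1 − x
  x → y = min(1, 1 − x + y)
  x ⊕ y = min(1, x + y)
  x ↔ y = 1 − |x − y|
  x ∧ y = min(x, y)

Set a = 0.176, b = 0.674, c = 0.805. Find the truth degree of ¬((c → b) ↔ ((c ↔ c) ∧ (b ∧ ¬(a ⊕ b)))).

0.719

c → b = min(1, 1 − 0.805 + 0.674) = min(1, 0.869) = 0.869
c ↔ c = 1 − |0.805 − 0.805| = 1 − 0.000 = 1.000
a ⊕ b = min(1, 0.176 + 0.674) = min(1, 0.850) = 0.850
¬(a ⊕ b) = 1 − 0.850 = 0.150
b ∧ ¬(a ⊕ b) = min(0.674, 0.150) = 0.150
(c ↔ c) ∧ (b ∧ ¬(a ⊕ b)) = min(1.000, 0.150) = 0.150
(c → b) ↔ ((c ↔ c) ∧ (b ∧ ¬(a ⊕ b))) = 1 − |0.869 − 0.150| = 1 − 0.719 = 0.281
¬((c → b) ↔ ((c ↔ c) ∧ (b ∧ ¬(a ⊕ b)))) = 1 − 0.281 = 0.719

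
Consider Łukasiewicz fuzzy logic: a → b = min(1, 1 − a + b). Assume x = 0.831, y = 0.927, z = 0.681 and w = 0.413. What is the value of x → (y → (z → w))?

0.974

z → w = min(1, 1 − 0.681 + 0.413) = min(1, 0.732) = 0.732
y → (z → w) = min(1, 1 − 0.927 + 0.732) = min(1, 0.805) = 0.805
x → (y → (z → w)) = min(1, 1 − 0.831 + 0.805) = min(1, 0.974) = 0.974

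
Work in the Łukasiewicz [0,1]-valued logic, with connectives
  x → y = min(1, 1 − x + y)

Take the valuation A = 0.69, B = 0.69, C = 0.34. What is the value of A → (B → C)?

0.96

B → C = min(1, 1 − 0.69 + 0.34) = min(1, 0.65) = 0.65
A → (B → C) = min(1, 1 − 0.69 + 0.65) = min(1, 0.96) = 0.96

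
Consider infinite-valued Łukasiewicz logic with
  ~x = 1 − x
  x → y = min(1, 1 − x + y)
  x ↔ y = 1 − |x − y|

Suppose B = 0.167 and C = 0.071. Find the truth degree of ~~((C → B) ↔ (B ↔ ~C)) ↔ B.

0.929

C → B = min(1, 1 − 0.071 + 0.167) = min(1, 1.096) = 1.000
~C = 1 − 0.071 = 0.929
B ↔ ~C = 1 − |0.167 − 0.929| = 1 − 0.762 = 0.238
(C → B) ↔ (B ↔ ~C) = 1 − |1.000 − 0.238| = 1 − 0.762 = 0.238
~((C → B) ↔ (B ↔ ~C)) = 1 − 0.238 = 0.762
~~((C → B) ↔ (B ↔ ~C)) = 1 − 0.762 = 0.238
~~((C → B) ↔ (B ↔ ~C)) ↔ B = 1 − |0.238 − 0.167| = 1 − 0.071 = 0.929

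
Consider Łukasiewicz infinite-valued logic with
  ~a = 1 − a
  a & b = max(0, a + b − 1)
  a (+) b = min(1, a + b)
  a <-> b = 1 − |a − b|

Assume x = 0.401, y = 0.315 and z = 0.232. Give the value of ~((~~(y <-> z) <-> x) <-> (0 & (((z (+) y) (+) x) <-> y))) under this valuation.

y <-> z = 1 − |0.315 − 0.232| = 1 − 0.083 = 0.917
~(y <-> z) = 1 − 0.917 = 0.083
~~(y <-> z) = 1 − 0.083 = 0.917
~~(y <-> z) <-> x = 1 − |0.917 − 0.401| = 1 − 0.516 = 0.484
z (+) y = min(1, 0.232 + 0.315) = min(1, 0.547) = 0.547
(z (+) y) (+) x = min(1, 0.547 + 0.401) = min(1, 0.948) = 0.948
((z (+) y) (+) x) <-> y = 1 − |0.948 − 0.315| = 1 − 0.633 = 0.367
0 & (((z (+) y) (+) x) <-> y) = max(0, 0.000 + 0.367 − 1) = max(0, -0.633) = 0.000
(~~(y <-> z) <-> x) <-> (0 & (((z (+) y) (+) x) <-> y)) = 1 − |0.484 − 0.000| = 1 − 0.484 = 0.516
~((~~(y <-> z) <-> x) <-> (0 & (((z (+) y) (+) x) <-> y))) = 1 − 0.516 = 0.484

0.484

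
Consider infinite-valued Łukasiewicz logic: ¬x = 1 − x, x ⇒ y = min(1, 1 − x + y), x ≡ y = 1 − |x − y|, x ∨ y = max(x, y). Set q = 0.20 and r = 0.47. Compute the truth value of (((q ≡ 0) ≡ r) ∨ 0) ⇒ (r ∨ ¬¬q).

0.80

q ≡ 0 = 1 − |0.20 − 0.00| = 1 − 0.20 = 0.80
(q ≡ 0) ≡ r = 1 − |0.80 − 0.47| = 1 − 0.33 = 0.67
((q ≡ 0) ≡ r) ∨ 0 = max(0.67, 0.00) = 0.67
¬q = 1 − 0.20 = 0.80
¬¬q = 1 − 0.80 = 0.20
r ∨ ¬¬q = max(0.47, 0.20) = 0.47
(((q ≡ 0) ≡ r) ∨ 0) ⇒ (r ∨ ¬¬q) = min(1, 1 − 0.67 + 0.47) = min(1, 0.80) = 0.80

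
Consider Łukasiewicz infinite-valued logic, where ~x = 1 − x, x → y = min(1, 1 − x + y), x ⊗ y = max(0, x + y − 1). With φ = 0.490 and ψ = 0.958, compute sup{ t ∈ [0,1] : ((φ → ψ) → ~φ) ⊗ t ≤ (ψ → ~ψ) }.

φ → ψ = min(1, 1 − 0.490 + 0.958) = min(1, 1.468) = 1.000
~φ = 1 − 0.490 = 0.510
(φ → ψ) → ~φ = min(1, 1 − 1.000 + 0.510) = min(1, 0.510) = 0.510
So the left factor is (φ → ψ) → ~φ = 0.510.
~ψ = 1 − 0.958 = 0.042
ψ → ~ψ = min(1, 1 − 0.958 + 0.042) = min(1, 0.084) = 0.084
So the right-hand bound is ψ → ~ψ = 0.084.
The residuum of the Łukasiewicz t-norm gives the supremum: min(1, 1 − 0.510 + 0.084).
1 − 0.510 + 0.084 = 0.574, so t = min(1, 0.574) = 0.574.
Check: 0.510 ⊗ 0.574 = max(0, 0.084) = 0.084 ≤ 0.084.

0.574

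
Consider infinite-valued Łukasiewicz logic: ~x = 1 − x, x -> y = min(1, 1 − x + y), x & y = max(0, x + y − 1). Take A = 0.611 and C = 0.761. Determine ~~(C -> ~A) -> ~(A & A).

~A = 1 − 0.611 = 0.389
C -> ~A = min(1, 1 − 0.761 + 0.389) = min(1, 0.628) = 0.628
~(C -> ~A) = 1 − 0.628 = 0.372
~~(C -> ~A) = 1 − 0.372 = 0.628
A & A = max(0, 0.611 + 0.611 − 1) = max(0, 0.222) = 0.222
~(A & A) = 1 − 0.222 = 0.778
~~(C -> ~A) -> ~(A & A) = min(1, 1 − 0.628 + 0.778) = min(1, 1.150) = 1.000

1.000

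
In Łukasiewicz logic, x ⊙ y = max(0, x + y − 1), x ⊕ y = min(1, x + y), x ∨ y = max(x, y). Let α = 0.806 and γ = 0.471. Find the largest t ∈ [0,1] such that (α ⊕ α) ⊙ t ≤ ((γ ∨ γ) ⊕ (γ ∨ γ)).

α ⊕ α = min(1, 0.806 + 0.806) = min(1, 1.612) = 1.000
So the left factor is α ⊕ α = 1.000.
γ ∨ γ = max(0.471, 0.471) = 0.471
(γ ∨ γ) ⊕ (γ ∨ γ) = min(1, 0.471 + 0.471) = min(1, 0.942) = 0.942
So the right-hand bound is (γ ∨ γ) ⊕ (γ ∨ γ) = 0.942.
The residuum of the Łukasiewicz t-norm gives the supremum: min(1, 1 − 1.000 + 0.942).
1 − 1.000 + 0.942 = 0.942, so t = min(1, 0.942) = 0.942.
Check: 1.000 ⊙ 0.942 = max(0, 0.942) = 0.942 ≤ 0.942.

0.942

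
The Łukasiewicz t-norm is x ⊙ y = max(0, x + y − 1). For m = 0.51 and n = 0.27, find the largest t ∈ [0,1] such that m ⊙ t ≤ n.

0.76

The residuum of the Łukasiewicz t-norm gives the supremum: min(1, 1 − 0.51 + 0.27).
1 − 0.51 + 0.27 = 0.76, so t = min(1, 0.76) = 0.76.
Check: 0.51 ⊙ 0.76 = max(0, 0.27) = 0.27 ≤ 0.27.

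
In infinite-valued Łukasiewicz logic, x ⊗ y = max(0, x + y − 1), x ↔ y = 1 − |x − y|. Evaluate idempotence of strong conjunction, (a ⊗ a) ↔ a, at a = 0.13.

a ⊗ a = max(0, 0.13 + 0.13 − 1) = max(0, -0.74) = 0.00
(a ⊗ a) ↔ a = 1 − |0.00 − 0.13| = 1 − 0.13 = 0.87
(The value 0.87 < 1 shows this instance is not satisfied; fails in Ł∞ since a ⊗ a = max(0, 2a−1) ≠ a in general.)

0.87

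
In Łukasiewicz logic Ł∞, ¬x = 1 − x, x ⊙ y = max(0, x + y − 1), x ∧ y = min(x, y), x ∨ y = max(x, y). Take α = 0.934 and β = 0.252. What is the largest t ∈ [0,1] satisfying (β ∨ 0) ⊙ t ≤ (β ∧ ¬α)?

β ∨ 0 = max(0.252, 0.000) = 0.252
So the left factor is β ∨ 0 = 0.252.
¬α = 1 − 0.934 = 0.066
β ∧ ¬α = min(0.252, 0.066) = 0.066
So the right-hand bound is β ∧ ¬α = 0.066.
The residuum of the Łukasiewicz t-norm gives the supremum: min(1, 1 − 0.252 + 0.066).
1 − 0.252 + 0.066 = 0.814, so t = min(1, 0.814) = 0.814.
Check: 0.252 ⊙ 0.814 = max(0, 0.066) = 0.066 ≤ 0.066.

0.814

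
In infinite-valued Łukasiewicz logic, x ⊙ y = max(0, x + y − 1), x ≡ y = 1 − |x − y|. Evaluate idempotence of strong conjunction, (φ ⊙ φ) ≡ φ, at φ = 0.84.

0.84

φ ⊙ φ = max(0, 0.84 + 0.84 − 1) = max(0, 0.68) = 0.68
(φ ⊙ φ) ≡ φ = 1 − |0.68 − 0.84| = 1 − 0.16 = 0.84
(The value 0.84 < 1 shows this instance is not satisfied; fails in Ł∞ since a ⊗ a = max(0, 2a−1) ≠ a in general.)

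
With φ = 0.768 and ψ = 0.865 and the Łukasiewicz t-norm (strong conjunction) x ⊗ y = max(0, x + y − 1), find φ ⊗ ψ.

φ ⊗ ψ = max(0, 0.768 + 0.865 − 1) = max(0, 0.633) = 0.633
For comparison, the Gödel (minimum) t-norm min(x, y) would give 0.768.

0.633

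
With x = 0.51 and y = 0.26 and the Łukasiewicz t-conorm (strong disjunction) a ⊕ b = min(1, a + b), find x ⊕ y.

x ⊕ y = min(1, 0.51 + 0.26) = min(1, 0.77) = 0.77
For comparison, the Gödel t-conorm max(a, b) would give 0.51.

0.77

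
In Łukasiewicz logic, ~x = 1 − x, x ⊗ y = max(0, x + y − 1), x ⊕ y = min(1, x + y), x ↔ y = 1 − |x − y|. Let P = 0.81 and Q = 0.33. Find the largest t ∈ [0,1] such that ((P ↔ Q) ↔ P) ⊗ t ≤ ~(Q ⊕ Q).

P ↔ Q = 1 − |0.81 − 0.33| = 1 − 0.48 = 0.52
(P ↔ Q) ↔ P = 1 − |0.52 − 0.81| = 1 − 0.29 = 0.71
So the left factor is (P ↔ Q) ↔ P = 0.71.
Q ⊕ Q = min(1, 0.33 + 0.33) = min(1, 0.66) = 0.66
~(Q ⊕ Q) = 1 − 0.66 = 0.34
So the right-hand bound is ~(Q ⊕ Q) = 0.34.
The residuum of the Łukasiewicz t-norm gives the supremum: min(1, 1 − 0.71 + 0.34).
1 − 0.71 + 0.34 = 0.63, so t = min(1, 0.63) = 0.63.
Check: 0.71 ⊗ 0.63 = max(0, 0.34) = 0.34 ≤ 0.34.

0.63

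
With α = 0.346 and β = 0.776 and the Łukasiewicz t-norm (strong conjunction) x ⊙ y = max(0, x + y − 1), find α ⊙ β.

α ⊙ β = max(0, 0.346 + 0.776 − 1) = max(0, 0.122) = 0.122
For comparison, the Gödel (minimum) t-norm min(x, y) would give 0.346.

0.122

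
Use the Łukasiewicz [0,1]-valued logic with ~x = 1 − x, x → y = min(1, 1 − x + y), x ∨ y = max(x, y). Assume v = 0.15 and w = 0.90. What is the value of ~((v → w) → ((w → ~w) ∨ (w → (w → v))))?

v → w = min(1, 1 − 0.15 + 0.90) = min(1, 1.75) = 1.00
~w = 1 − 0.90 = 0.10
w → ~w = min(1, 1 − 0.90 + 0.10) = min(1, 0.20) = 0.20
w → v = min(1, 1 − 0.90 + 0.15) = min(1, 0.25) = 0.25
w → (w → v) = min(1, 1 − 0.90 + 0.25) = min(1, 0.35) = 0.35
(w → ~w) ∨ (w → (w → v)) = max(0.20, 0.35) = 0.35
(v → w) → ((w → ~w) ∨ (w → (w → v))) = min(1, 1 − 1.00 + 0.35) = min(1, 0.35) = 0.35
~((v → w) → ((w → ~w) ∨ (w → (w → v)))) = 1 − 0.35 = 0.65

0.65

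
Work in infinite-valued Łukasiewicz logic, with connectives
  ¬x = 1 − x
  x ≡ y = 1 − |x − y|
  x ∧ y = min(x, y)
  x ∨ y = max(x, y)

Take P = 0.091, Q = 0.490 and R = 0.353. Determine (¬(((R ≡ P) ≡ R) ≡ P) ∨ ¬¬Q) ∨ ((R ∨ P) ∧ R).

0.524

R ≡ P = 1 − |0.353 − 0.091| = 1 − 0.262 = 0.738
(R ≡ P) ≡ R = 1 − |0.738 − 0.353| = 1 − 0.385 = 0.615
((R ≡ P) ≡ R) ≡ P = 1 − |0.615 − 0.091| = 1 − 0.524 = 0.476
¬(((R ≡ P) ≡ R) ≡ P) = 1 − 0.476 = 0.524
¬Q = 1 − 0.490 = 0.510
¬¬Q = 1 − 0.510 = 0.490
¬(((R ≡ P) ≡ R) ≡ P) ∨ ¬¬Q = max(0.524, 0.490) = 0.524
R ∨ P = max(0.353, 0.091) = 0.353
(R ∨ P) ∧ R = min(0.353, 0.353) = 0.353
(¬(((R ≡ P) ≡ R) ≡ P) ∨ ¬¬Q) ∨ ((R ∨ P) ∧ R) = max(0.524, 0.353) = 0.524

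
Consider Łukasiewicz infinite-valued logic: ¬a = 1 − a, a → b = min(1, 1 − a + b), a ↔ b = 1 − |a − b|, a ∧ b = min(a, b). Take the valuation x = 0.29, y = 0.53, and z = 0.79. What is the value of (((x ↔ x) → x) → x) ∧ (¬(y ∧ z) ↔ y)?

0.94

x ↔ x = 1 − |0.29 − 0.29| = 1 − 0.00 = 1.00
(x ↔ x) → x = min(1, 1 − 1.00 + 0.29) = min(1, 0.29) = 0.29
((x ↔ x) → x) → x = min(1, 1 − 0.29 + 0.29) = min(1, 1.00) = 1.00
y ∧ z = min(0.53, 0.79) = 0.53
¬(y ∧ z) = 1 − 0.53 = 0.47
¬(y ∧ z) ↔ y = 1 − |0.47 − 0.53| = 1 − 0.06 = 0.94
(((x ↔ x) → x) → x) ∧ (¬(y ∧ z) ↔ y) = min(1.00, 0.94) = 0.94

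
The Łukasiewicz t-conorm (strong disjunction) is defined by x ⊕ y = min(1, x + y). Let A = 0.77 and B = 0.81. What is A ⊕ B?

1.00

A ⊕ B = min(1, 0.77 + 0.81) = min(1, 1.58) = 1.00
For comparison, the Gödel t-conorm max(x, y) would give 0.81.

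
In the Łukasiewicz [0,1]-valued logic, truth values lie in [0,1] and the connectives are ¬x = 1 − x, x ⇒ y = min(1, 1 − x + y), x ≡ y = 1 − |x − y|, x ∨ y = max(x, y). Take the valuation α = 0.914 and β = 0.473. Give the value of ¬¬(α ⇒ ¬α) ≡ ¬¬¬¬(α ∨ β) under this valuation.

0.258

¬α = 1 − 0.914 = 0.086
α ⇒ ¬α = min(1, 1 − 0.914 + 0.086) = min(1, 0.172) = 0.172
¬(α ⇒ ¬α) = 1 − 0.172 = 0.828
¬¬(α ⇒ ¬α) = 1 − 0.828 = 0.172
α ∨ β = max(0.914, 0.473) = 0.914
¬(α ∨ β) = 1 − 0.914 = 0.086
¬¬(α ∨ β) = 1 − 0.086 = 0.914
¬¬¬(α ∨ β) = 1 − 0.914 = 0.086
¬¬¬¬(α ∨ β) = 1 − 0.086 = 0.914
¬¬(α ⇒ ¬α) ≡ ¬¬¬¬(α ∨ β) = 1 − |0.172 − 0.914| = 1 − 0.742 = 0.258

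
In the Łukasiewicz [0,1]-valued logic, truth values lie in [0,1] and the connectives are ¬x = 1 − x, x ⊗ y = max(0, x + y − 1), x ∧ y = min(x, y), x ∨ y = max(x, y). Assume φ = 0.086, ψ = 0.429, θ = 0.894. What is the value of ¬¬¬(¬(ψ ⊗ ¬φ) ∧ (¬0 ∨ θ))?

0.343

¬φ = 1 − 0.086 = 0.914
ψ ⊗ ¬φ = max(0, 0.429 + 0.914 − 1) = max(0, 0.343) = 0.343
¬(ψ ⊗ ¬φ) = 1 − 0.343 = 0.657
¬0 = 1 − 0.000 = 1.000
¬0 ∨ θ = max(1.000, 0.894) = 1.000
¬(ψ ⊗ ¬φ) ∧ (¬0 ∨ θ) = min(0.657, 1.000) = 0.657
¬(¬(ψ ⊗ ¬φ) ∧ (¬0 ∨ θ)) = 1 − 0.657 = 0.343
¬¬(¬(ψ ⊗ ¬φ) ∧ (¬0 ∨ θ)) = 1 − 0.343 = 0.657
¬¬¬(¬(ψ ⊗ ¬φ) ∧ (¬0 ∨ θ)) = 1 − 0.657 = 0.343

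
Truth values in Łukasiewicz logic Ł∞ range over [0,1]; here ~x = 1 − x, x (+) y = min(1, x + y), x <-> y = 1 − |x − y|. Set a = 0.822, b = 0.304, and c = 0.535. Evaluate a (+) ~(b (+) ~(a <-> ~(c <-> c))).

0.822

c <-> c = 1 − |0.535 − 0.535| = 1 − 0.000 = 1.000
~(c <-> c) = 1 − 1.000 = 0.000
a <-> ~(c <-> c) = 1 − |0.822 − 0.000| = 1 − 0.822 = 0.178
~(a <-> ~(c <-> c)) = 1 − 0.178 = 0.822
b (+) ~(a <-> ~(c <-> c)) = min(1, 0.304 + 0.822) = min(1, 1.126) = 1.000
~(b (+) ~(a <-> ~(c <-> c))) = 1 − 1.000 = 0.000
a (+) ~(b (+) ~(a <-> ~(c <-> c))) = min(1, 0.822 + 0.000) = min(1, 0.822) = 0.822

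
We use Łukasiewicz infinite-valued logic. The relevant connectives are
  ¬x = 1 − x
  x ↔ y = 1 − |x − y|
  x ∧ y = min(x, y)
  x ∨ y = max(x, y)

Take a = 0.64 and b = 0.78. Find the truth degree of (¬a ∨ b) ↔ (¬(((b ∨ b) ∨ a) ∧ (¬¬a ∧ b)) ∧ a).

0.58

¬a = 1 − 0.64 = 0.36
¬a ∨ b = max(0.36, 0.78) = 0.78
b ∨ b = max(0.78, 0.78) = 0.78
(b ∨ b) ∨ a = max(0.78, 0.64) = 0.78
¬¬a = 1 − 0.36 = 0.64
¬¬a ∧ b = min(0.64, 0.78) = 0.64
((b ∨ b) ∨ a) ∧ (¬¬a ∧ b) = min(0.78, 0.64) = 0.64
¬(((b ∨ b) ∨ a) ∧ (¬¬a ∧ b)) = 1 − 0.64 = 0.36
¬(((b ∨ b) ∨ a) ∧ (¬¬a ∧ b)) ∧ a = min(0.36, 0.64) = 0.36
(¬a ∨ b) ↔ (¬(((b ∨ b) ∨ a) ∧ (¬¬a ∧ b)) ∧ a) = 1 − |0.78 − 0.36| = 1 − 0.42 = 0.58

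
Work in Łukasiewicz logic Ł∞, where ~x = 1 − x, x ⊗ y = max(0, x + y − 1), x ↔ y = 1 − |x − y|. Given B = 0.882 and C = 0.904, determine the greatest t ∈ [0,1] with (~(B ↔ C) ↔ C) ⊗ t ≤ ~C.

0.978

B ↔ C = 1 − |0.882 − 0.904| = 1 − 0.022 = 0.978
~(B ↔ C) = 1 − 0.978 = 0.022
~(B ↔ C) ↔ C = 1 − |0.022 − 0.904| = 1 − 0.882 = 0.118
So the left factor is ~(B ↔ C) ↔ C = 0.118.
~C = 1 − 0.904 = 0.096
So the right-hand bound is ~C = 0.096.
The residuum of the Łukasiewicz t-norm gives the supremum: min(1, 1 − 0.118 + 0.096).
1 − 0.118 + 0.096 = 0.978, so t = min(1, 0.978) = 0.978.
Check: 0.118 ⊗ 0.978 = max(0, 0.096) = 0.096 ≤ 0.096.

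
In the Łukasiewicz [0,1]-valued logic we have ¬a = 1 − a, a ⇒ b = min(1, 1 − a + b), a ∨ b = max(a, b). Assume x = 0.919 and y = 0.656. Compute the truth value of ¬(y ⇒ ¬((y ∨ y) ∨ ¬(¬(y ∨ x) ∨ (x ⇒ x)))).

0.312

y ∨ y = max(0.656, 0.656) = 0.656
y ∨ x = max(0.656, 0.919) = 0.919
¬(y ∨ x) = 1 − 0.919 = 0.081
x ⇒ x = min(1, 1 − 0.919 + 0.919) = min(1, 1.000) = 1.000
¬(y ∨ x) ∨ (x ⇒ x) = max(0.081, 1.000) = 1.000
¬(¬(y ∨ x) ∨ (x ⇒ x)) = 1 − 1.000 = 0.000
(y ∨ y) ∨ ¬(¬(y ∨ x) ∨ (x ⇒ x)) = max(0.656, 0.000) = 0.656
¬((y ∨ y) ∨ ¬(¬(y ∨ x) ∨ (x ⇒ x))) = 1 − 0.656 = 0.344
y ⇒ ¬((y ∨ y) ∨ ¬(¬(y ∨ x) ∨ (x ⇒ x))) = min(1, 1 − 0.656 + 0.344) = min(1, 0.688) = 0.688
¬(y ⇒ ¬((y ∨ y) ∨ ¬(¬(y ∨ x) ∨ (x ⇒ x)))) = 1 − 0.688 = 0.312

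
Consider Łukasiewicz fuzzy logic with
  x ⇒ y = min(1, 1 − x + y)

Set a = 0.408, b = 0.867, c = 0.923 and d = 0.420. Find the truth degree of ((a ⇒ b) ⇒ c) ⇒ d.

a ⇒ b = min(1, 1 − 0.408 + 0.867) = min(1, 1.459) = 1.000
(a ⇒ b) ⇒ c = min(1, 1 − 1.000 + 0.923) = min(1, 0.923) = 0.923
((a ⇒ b) ⇒ c) ⇒ d = min(1, 1 − 0.923 + 0.420) = min(1, 0.497) = 0.497

0.497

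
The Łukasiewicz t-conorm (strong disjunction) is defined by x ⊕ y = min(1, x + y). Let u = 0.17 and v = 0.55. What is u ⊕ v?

0.72

u ⊕ v = min(1, 0.17 + 0.55) = min(1, 0.72) = 0.72
For comparison, the Gödel t-conorm max(x, y) would give 0.55.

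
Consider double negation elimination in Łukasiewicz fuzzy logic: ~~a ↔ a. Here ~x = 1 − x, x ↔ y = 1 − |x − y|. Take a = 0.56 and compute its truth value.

1.00

~a = 1 − 0.56 = 0.44
~~a = 1 − 0.44 = 0.56
~~a ↔ a = 1 − |0.56 − 0.56| = 1 − 0.00 = 1.00
(As expected: always 1 in Ł∞ since negation is involutive.)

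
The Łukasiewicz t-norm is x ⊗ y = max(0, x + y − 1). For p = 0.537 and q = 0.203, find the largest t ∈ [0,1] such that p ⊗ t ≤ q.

0.666

The residuum of the Łukasiewicz t-norm gives the supremum: min(1, 1 − 0.537 + 0.203).
1 − 0.537 + 0.203 = 0.666, so t = min(1, 0.666) = 0.666.
Check: 0.537 ⊗ 0.666 = max(0, 0.203) = 0.203 ≤ 0.203.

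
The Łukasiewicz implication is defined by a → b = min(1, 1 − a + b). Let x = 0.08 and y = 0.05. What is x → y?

x → y = min(1, 1 − 0.08 + 0.05) = min(1, 0.97) = 0.97
For comparison, the Gödel implication (1 if a ≤ b else b) would give 0.05.

0.97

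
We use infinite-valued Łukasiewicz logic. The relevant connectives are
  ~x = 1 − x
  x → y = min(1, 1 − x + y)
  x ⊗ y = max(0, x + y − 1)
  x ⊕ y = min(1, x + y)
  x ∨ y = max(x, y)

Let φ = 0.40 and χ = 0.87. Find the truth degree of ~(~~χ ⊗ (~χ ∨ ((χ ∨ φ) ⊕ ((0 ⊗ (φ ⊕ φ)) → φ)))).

~χ = 1 − 0.87 = 0.13
~~χ = 1 − 0.13 = 0.87
χ ∨ φ = max(0.87, 0.40) = 0.87
φ ⊕ φ = min(1, 0.40 + 0.40) = min(1, 0.80) = 0.80
0 ⊗ (φ ⊕ φ) = max(0, 0.00 + 0.80 − 1) = max(0, -0.20) = 0.00
(0 ⊗ (φ ⊕ φ)) → φ = min(1, 1 − 0.00 + 0.40) = min(1, 1.40) = 1.00
(χ ∨ φ) ⊕ ((0 ⊗ (φ ⊕ φ)) → φ) = min(1, 0.87 + 1.00) = min(1, 1.87) = 1.00
~χ ∨ ((χ ∨ φ) ⊕ ((0 ⊗ (φ ⊕ φ)) → φ)) = max(0.13, 1.00) = 1.00
~~χ ⊗ (~χ ∨ ((χ ∨ φ) ⊕ ((0 ⊗ (φ ⊕ φ)) → φ))) = max(0, 0.87 + 1.00 − 1) = max(0, 0.87) = 0.87
~(~~χ ⊗ (~χ ∨ ((χ ∨ φ) ⊕ ((0 ⊗ (φ ⊕ φ)) → φ)))) = 1 − 0.87 = 0.13

0.13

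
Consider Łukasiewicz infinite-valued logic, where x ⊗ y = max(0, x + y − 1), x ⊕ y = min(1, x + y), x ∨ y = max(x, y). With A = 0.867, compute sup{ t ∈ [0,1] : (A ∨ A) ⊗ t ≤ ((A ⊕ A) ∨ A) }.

1.000

A ∨ A = max(0.867, 0.867) = 0.867
So the left factor is A ∨ A = 0.867.
A ⊕ A = min(1, 0.867 + 0.867) = min(1, 1.734) = 1.000
(A ⊕ A) ∨ A = max(1.000, 0.867) = 1.000
So the right-hand bound is (A ⊕ A) ∨ A = 1.000.
The residuum of the Łukasiewicz t-norm gives the supremum: min(1, 1 − 0.867 + 1.000).
1 − 0.867 + 1.000 = 1.133, so t = min(1, 1.133) = 1.000.
Check: 0.867 ⊗ 1.000 = max(0, 0.867) = 0.867 ≤ 1.000.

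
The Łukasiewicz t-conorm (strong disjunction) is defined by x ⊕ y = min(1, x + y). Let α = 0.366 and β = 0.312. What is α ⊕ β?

α ⊕ β = min(1, 0.366 + 0.312) = min(1, 0.678) = 0.678
For comparison, the Gödel t-conorm max(x, y) would give 0.366.

0.678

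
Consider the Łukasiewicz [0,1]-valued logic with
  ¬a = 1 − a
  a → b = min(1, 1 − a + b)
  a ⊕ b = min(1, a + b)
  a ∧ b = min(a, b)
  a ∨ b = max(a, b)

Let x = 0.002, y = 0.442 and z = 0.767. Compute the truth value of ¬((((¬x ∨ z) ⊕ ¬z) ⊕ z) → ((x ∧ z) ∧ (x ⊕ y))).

0.998

¬x = 1 − 0.002 = 0.998
¬x ∨ z = max(0.998, 0.767) = 0.998
¬z = 1 − 0.767 = 0.233
(¬x ∨ z) ⊕ ¬z = min(1, 0.998 + 0.233) = min(1, 1.231) = 1.000
((¬x ∨ z) ⊕ ¬z) ⊕ z = min(1, 1.000 + 0.767) = min(1, 1.767) = 1.000
x ∧ z = min(0.002, 0.767) = 0.002
x ⊕ y = min(1, 0.002 + 0.442) = min(1, 0.444) = 0.444
(x ∧ z) ∧ (x ⊕ y) = min(0.002, 0.444) = 0.002
(((¬x ∨ z) ⊕ ¬z) ⊕ z) → ((x ∧ z) ∧ (x ⊕ y)) = min(1, 1 − 1.000 + 0.002) = min(1, 0.002) = 0.002
¬((((¬x ∨ z) ⊕ ¬z) ⊕ z) → ((x ∧ z) ∧ (x ⊕ y))) = 1 − 0.002 = 0.998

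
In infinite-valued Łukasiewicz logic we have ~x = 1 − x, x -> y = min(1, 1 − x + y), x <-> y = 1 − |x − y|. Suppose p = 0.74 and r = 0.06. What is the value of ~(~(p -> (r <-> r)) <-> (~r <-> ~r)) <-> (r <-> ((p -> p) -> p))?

r <-> r = 1 − |0.06 − 0.06| = 1 − 0.00 = 1.00
p -> (r <-> r) = min(1, 1 − 0.74 + 1.00) = min(1, 1.26) = 1.00
~(p -> (r <-> r)) = 1 − 1.00 = 0.00
~r = 1 − 0.06 = 0.94
~r <-> ~r = 1 − |0.94 − 0.94| = 1 − 0.00 = 1.00
~(p -> (r <-> r)) <-> (~r <-> ~r) = 1 − |0.00 − 1.00| = 1 − 1.00 = 0.00
~(~(p -> (r <-> r)) <-> (~r <-> ~r)) = 1 − 0.00 = 1.00
p -> p = min(1, 1 − 0.74 + 0.74) = min(1, 1.00) = 1.00
(p -> p) -> p = min(1, 1 − 1.00 + 0.74) = min(1, 0.74) = 0.74
r <-> ((p -> p) -> p) = 1 − |0.06 − 0.74| = 1 − 0.68 = 0.32
~(~(p -> (r <-> r)) <-> (~r <-> ~r)) <-> (r <-> ((p -> p) -> p)) = 1 − |1.00 − 0.32| = 1 − 0.68 = 0.32

0.32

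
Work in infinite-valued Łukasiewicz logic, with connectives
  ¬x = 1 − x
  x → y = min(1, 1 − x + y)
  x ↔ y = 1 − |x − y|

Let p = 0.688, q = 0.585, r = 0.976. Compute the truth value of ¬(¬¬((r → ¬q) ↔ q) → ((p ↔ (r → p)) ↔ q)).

0.245

¬q = 1 − 0.585 = 0.415
r → ¬q = min(1, 1 − 0.976 + 0.415) = min(1, 0.439) = 0.439
(r → ¬q) ↔ q = 1 − |0.439 − 0.585| = 1 − 0.146 = 0.854
¬((r → ¬q) ↔ q) = 1 − 0.854 = 0.146
¬¬((r → ¬q) ↔ q) = 1 − 0.146 = 0.854
r → p = min(1, 1 − 0.976 + 0.688) = min(1, 0.712) = 0.712
p ↔ (r → p) = 1 − |0.688 − 0.712| = 1 − 0.024 = 0.976
(p ↔ (r → p)) ↔ q = 1 − |0.976 − 0.585| = 1 − 0.391 = 0.609
¬¬((r → ¬q) ↔ q) → ((p ↔ (r → p)) ↔ q) = min(1, 1 − 0.854 + 0.609) = min(1, 0.755) = 0.755
¬(¬¬((r → ¬q) ↔ q) → ((p ↔ (r → p)) ↔ q)) = 1 − 0.755 = 0.245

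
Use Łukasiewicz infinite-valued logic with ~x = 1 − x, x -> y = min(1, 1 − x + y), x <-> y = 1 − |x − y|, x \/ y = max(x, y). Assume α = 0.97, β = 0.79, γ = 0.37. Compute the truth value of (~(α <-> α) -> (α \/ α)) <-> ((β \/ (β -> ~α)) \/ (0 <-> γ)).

α <-> α = 1 − |0.97 − 0.97| = 1 − 0.00 = 1.00
~(α <-> α) = 1 − 1.00 = 0.00
α \/ α = max(0.97, 0.97) = 0.97
~(α <-> α) -> (α \/ α) = min(1, 1 − 0.00 + 0.97) = min(1, 1.97) = 1.00
~α = 1 − 0.97 = 0.03
β -> ~α = min(1, 1 − 0.79 + 0.03) = min(1, 0.24) = 0.24
β \/ (β -> ~α) = max(0.79, 0.24) = 0.79
0 <-> γ = 1 − |0.00 − 0.37| = 1 − 0.37 = 0.63
(β \/ (β -> ~α)) \/ (0 <-> γ) = max(0.79, 0.63) = 0.79
(~(α <-> α) -> (α \/ α)) <-> ((β \/ (β -> ~α)) \/ (0 <-> γ)) = 1 − |1.00 − 0.79| = 1 − 0.21 = 0.79

0.79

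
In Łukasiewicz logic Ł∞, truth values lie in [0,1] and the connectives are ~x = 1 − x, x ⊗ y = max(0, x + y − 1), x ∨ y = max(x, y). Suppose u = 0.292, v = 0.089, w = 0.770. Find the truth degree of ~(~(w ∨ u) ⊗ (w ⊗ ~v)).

1.000

w ∨ u = max(0.770, 0.292) = 0.770
~(w ∨ u) = 1 − 0.770 = 0.230
~v = 1 − 0.089 = 0.911
w ⊗ ~v = max(0, 0.770 + 0.911 − 1) = max(0, 0.681) = 0.681
~(w ∨ u) ⊗ (w ⊗ ~v) = max(0, 0.230 + 0.681 − 1) = max(0, -0.089) = 0.000
~(~(w ∨ u) ⊗ (w ⊗ ~v)) = 1 − 0.000 = 1.000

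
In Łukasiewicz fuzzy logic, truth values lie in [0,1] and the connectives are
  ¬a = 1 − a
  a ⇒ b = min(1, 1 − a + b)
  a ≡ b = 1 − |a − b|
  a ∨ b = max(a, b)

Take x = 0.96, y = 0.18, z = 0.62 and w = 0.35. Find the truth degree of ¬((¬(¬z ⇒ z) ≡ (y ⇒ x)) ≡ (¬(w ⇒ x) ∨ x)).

¬z = 1 − 0.62 = 0.38
¬z ⇒ z = min(1, 1 − 0.38 + 0.62) = min(1, 1.24) = 1.00
¬(¬z ⇒ z) = 1 − 1.00 = 0.00
y ⇒ x = min(1, 1 − 0.18 + 0.96) = min(1, 1.78) = 1.00
¬(¬z ⇒ z) ≡ (y ⇒ x) = 1 − |0.00 − 1.00| = 1 − 1.00 = 0.00
w ⇒ x = min(1, 1 − 0.35 + 0.96) = min(1, 1.61) = 1.00
¬(w ⇒ x) = 1 − 1.00 = 0.00
¬(w ⇒ x) ∨ x = max(0.00, 0.96) = 0.96
(¬(¬z ⇒ z) ≡ (y ⇒ x)) ≡ (¬(w ⇒ x) ∨ x) = 1 − |0.00 − 0.96| = 1 − 0.96 = 0.04
¬((¬(¬z ⇒ z) ≡ (y ⇒ x)) ≡ (¬(w ⇒ x) ∨ x)) = 1 − 0.04 = 0.96

0.96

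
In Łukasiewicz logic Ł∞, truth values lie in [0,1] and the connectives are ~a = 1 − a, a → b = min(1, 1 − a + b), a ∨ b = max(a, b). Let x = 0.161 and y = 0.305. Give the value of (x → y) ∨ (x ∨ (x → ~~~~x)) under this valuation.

1.000

x → y = min(1, 1 − 0.161 + 0.305) = min(1, 1.144) = 1.000
~x = 1 − 0.161 = 0.839
~~x = 1 − 0.839 = 0.161
~~~x = 1 − 0.161 = 0.839
~~~~x = 1 − 0.839 = 0.161
x → ~~~~x = min(1, 1 − 0.161 + 0.161) = min(1, 1.000) = 1.000
x ∨ (x → ~~~~x) = max(0.161, 1.000) = 1.000
(x → y) ∨ (x ∨ (x → ~~~~x)) = max(1.000, 1.000) = 1.000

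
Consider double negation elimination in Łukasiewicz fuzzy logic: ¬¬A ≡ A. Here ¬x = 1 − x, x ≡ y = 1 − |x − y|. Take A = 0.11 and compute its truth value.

1.00

¬A = 1 − 0.11 = 0.89
¬¬A = 1 − 0.89 = 0.11
¬¬A ≡ A = 1 − |0.11 − 0.11| = 1 − 0.00 = 1.00
(As expected: always 1 in Ł∞ since negation is involutive.)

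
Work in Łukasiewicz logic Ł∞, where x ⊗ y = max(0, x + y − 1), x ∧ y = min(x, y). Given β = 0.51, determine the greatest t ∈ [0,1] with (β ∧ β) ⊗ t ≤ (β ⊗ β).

β ∧ β = min(0.51, 0.51) = 0.51
So the left factor is β ∧ β = 0.51.
β ⊗ β = max(0, 0.51 + 0.51 − 1) = max(0, 0.02) = 0.02
So the right-hand bound is β ⊗ β = 0.02.
The residuum of the Łukasiewicz t-norm gives the supremum: min(1, 1 − 0.51 + 0.02).
1 − 0.51 + 0.02 = 0.51, so t = min(1, 0.51) = 0.51.
Check: 0.51 ⊗ 0.51 = max(0, 0.02) = 0.02 ≤ 0.02.

0.51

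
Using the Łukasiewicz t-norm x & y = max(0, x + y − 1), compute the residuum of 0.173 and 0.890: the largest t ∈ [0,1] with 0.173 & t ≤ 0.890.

The residuum of the Łukasiewicz t-norm gives the supremum: min(1, 1 − 0.173 + 0.890).
1 − 0.173 + 0.890 = 1.717, so t = min(1, 1.717) = 1.000.
Check: 0.173 & 1.000 = max(0, 0.173) = 0.173 ≤ 0.890.

1.000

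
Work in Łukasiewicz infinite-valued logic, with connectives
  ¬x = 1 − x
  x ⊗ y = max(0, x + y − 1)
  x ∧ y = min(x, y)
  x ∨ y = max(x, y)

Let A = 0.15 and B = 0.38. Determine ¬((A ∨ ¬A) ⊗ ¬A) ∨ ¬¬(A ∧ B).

0.30

¬A = 1 − 0.15 = 0.85
A ∨ ¬A = max(0.15, 0.85) = 0.85
(A ∨ ¬A) ⊗ ¬A = max(0, 0.85 + 0.85 − 1) = max(0, 0.70) = 0.70
¬((A ∨ ¬A) ⊗ ¬A) = 1 − 0.70 = 0.30
A ∧ B = min(0.15, 0.38) = 0.15
¬(A ∧ B) = 1 − 0.15 = 0.85
¬¬(A ∧ B) = 1 − 0.85 = 0.15
¬((A ∨ ¬A) ⊗ ¬A) ∨ ¬¬(A ∧ B) = max(0.30, 0.15) = 0.30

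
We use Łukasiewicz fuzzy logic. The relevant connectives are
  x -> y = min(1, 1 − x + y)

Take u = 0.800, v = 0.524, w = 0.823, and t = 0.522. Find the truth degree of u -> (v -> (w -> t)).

w -> t = min(1, 1 − 0.823 + 0.522) = min(1, 0.699) = 0.699
v -> (w -> t) = min(1, 1 − 0.524 + 0.699) = min(1, 1.175) = 1.000
u -> (v -> (w -> t)) = min(1, 1 − 0.800 + 1.000) = min(1, 1.200) = 1.000

1.000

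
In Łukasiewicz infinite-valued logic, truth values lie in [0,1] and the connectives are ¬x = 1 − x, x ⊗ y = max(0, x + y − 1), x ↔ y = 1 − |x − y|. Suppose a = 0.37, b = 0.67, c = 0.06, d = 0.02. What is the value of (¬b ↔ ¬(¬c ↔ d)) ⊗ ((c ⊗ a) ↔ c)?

¬b = 1 − 0.67 = 0.33
¬c = 1 − 0.06 = 0.94
¬c ↔ d = 1 − |0.94 − 0.02| = 1 − 0.92 = 0.08
¬(¬c ↔ d) = 1 − 0.08 = 0.92
¬b ↔ ¬(¬c ↔ d) = 1 − |0.33 − 0.92| = 1 − 0.59 = 0.41
c ⊗ a = max(0, 0.06 + 0.37 − 1) = max(0, -0.57) = 0.00
(c ⊗ a) ↔ c = 1 − |0.00 − 0.06| = 1 − 0.06 = 0.94
(¬b ↔ ¬(¬c ↔ d)) ⊗ ((c ⊗ a) ↔ c) = max(0, 0.41 + 0.94 − 1) = max(0, 0.35) = 0.35

0.35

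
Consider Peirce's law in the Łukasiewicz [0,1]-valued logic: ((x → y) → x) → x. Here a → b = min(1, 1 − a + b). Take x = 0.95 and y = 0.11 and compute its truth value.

x → y = min(1, 1 − 0.95 + 0.11) = min(1, 0.16) = 0.16
(x → y) → x = min(1, 1 − 0.16 + 0.95) = min(1, 1.79) = 1.00
((x → y) → x) → x = min(1, 1 − 1.00 + 0.95) = min(1, 0.95) = 0.95
(The value 0.95 < 1 shows this instance is not satisfied; not a Ł∞-tautology in general.)

0.95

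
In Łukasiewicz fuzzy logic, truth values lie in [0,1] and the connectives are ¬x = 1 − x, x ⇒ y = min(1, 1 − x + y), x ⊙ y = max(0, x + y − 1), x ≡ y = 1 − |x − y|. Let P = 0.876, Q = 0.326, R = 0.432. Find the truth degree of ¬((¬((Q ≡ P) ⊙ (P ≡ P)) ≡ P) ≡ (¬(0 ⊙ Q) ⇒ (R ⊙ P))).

Q ≡ P = 1 − |0.326 − 0.876| = 1 − 0.550 = 0.450
P ≡ P = 1 − |0.876 − 0.876| = 1 − 0.000 = 1.000
(Q ≡ P) ⊙ (P ≡ P) = max(0, 0.450 + 1.000 − 1) = max(0, 0.450) = 0.450
¬((Q ≡ P) ⊙ (P ≡ P)) = 1 − 0.450 = 0.550
¬((Q ≡ P) ⊙ (P ≡ P)) ≡ P = 1 − |0.550 − 0.876| = 1 − 0.326 = 0.674
0 ⊙ Q = max(0, 0.000 + 0.326 − 1) = max(0, -0.674) = 0.000
¬(0 ⊙ Q) = 1 − 0.000 = 1.000
R ⊙ P = max(0, 0.432 + 0.876 − 1) = max(0, 0.308) = 0.308
¬(0 ⊙ Q) ⇒ (R ⊙ P) = min(1, 1 − 1.000 + 0.308) = min(1, 0.308) = 0.308
(¬((Q ≡ P) ⊙ (P ≡ P)) ≡ P) ≡ (¬(0 ⊙ Q) ⇒ (R ⊙ P)) = 1 − |0.674 − 0.308| = 1 − 0.366 = 0.634
¬((¬((Q ≡ P) ⊙ (P ≡ P)) ≡ P) ≡ (¬(0 ⊙ Q) ⇒ (R ⊙ P))) = 1 − 0.634 = 0.366

0.366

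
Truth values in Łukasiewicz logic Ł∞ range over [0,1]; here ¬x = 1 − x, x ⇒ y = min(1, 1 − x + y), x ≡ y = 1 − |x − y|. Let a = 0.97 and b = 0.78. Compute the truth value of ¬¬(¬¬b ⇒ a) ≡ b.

0.78

¬b = 1 − 0.78 = 0.22
¬¬b = 1 − 0.22 = 0.78
¬¬b ⇒ a = min(1, 1 − 0.78 + 0.97) = min(1, 1.19) = 1.00
¬(¬¬b ⇒ a) = 1 − 1.00 = 0.00
¬¬(¬¬b ⇒ a) = 1 − 0.00 = 1.00
¬¬(¬¬b ⇒ a) ≡ b = 1 − |1.00 − 0.78| = 1 − 0.22 = 0.78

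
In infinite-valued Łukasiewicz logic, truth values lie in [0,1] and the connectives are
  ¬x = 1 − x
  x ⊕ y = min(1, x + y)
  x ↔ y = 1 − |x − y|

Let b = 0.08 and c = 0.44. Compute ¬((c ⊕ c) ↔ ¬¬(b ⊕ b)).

0.72

c ⊕ c = min(1, 0.44 + 0.44) = min(1, 0.88) = 0.88
b ⊕ b = min(1, 0.08 + 0.08) = min(1, 0.16) = 0.16
¬(b ⊕ b) = 1 − 0.16 = 0.84
¬¬(b ⊕ b) = 1 − 0.84 = 0.16
(c ⊕ c) ↔ ¬¬(b ⊕ b) = 1 − |0.88 − 0.16| = 1 − 0.72 = 0.28
¬((c ⊕ c) ↔ ¬¬(b ⊕ b)) = 1 − 0.28 = 0.72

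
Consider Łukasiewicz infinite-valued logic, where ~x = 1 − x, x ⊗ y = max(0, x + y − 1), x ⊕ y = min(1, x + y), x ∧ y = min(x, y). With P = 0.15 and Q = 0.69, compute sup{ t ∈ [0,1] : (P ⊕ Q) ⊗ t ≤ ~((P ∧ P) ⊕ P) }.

P ⊕ Q = min(1, 0.15 + 0.69) = min(1, 0.84) = 0.84
So the left factor is P ⊕ Q = 0.84.
P ∧ P = min(0.15, 0.15) = 0.15
(P ∧ P) ⊕ P = min(1, 0.15 + 0.15) = min(1, 0.30) = 0.30
~((P ∧ P) ⊕ P) = 1 − 0.30 = 0.70
So the right-hand bound is ~((P ∧ P) ⊕ P) = 0.70.
The residuum of the Łukasiewicz t-norm gives the supremum: min(1, 1 − 0.84 + 0.70).
1 − 0.84 + 0.70 = 0.86, so t = min(1, 0.86) = 0.86.
Check: 0.84 ⊗ 0.86 = max(0, 0.70) = 0.70 ≤ 0.70.

0.86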